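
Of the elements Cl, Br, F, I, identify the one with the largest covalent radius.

I

F is in period 2, group 17; Cl is in period 3, group 17; Br is in period 4, group 17; I is in period 5, group 17.
Across a period the added protons contract the valence shell; down a group each new principal shell makes the atom larger.
All are in group 17, so atomic radius increases down the group.
The largest covalent radius among these belongs to I.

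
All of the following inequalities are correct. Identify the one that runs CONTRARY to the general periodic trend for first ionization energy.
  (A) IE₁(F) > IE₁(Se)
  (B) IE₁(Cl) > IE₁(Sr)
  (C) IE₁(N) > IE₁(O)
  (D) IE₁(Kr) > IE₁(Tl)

(C)

The general trend: first ionization energy increases across a period and decreases down a group.
(A) F (period 2, group 17) vs Se (period 4, group 16): the stated order agrees with the simple trend.
(B) Cl (period 3, group 17) vs Sr (period 5, group 2): the stated order agrees with the simple trend.
(C) N (period 2, group 15) vs O (period 2, group 16): the stated order contradicts the simple trend.
(D) Kr (period 4, group 18) vs Tl (period 6, group 13): the stated order agrees with the simple trend.
The exception is (C): pairing an electron in O's 2p⁴ costs repulsion energy, so O ionizes more easily than half-filled N (2p³).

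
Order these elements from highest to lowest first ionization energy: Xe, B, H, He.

He > H > Xe > B

H is in period 1, group 1; He is in period 1, group 18; B is in period 2, group 13; Xe is in period 5, group 18.
IE₁ increases left→right with effective nuclear charge and decreases top→bottom as the valence shell moves farther out.
Neither a single period nor a single group — weigh both effects.
Xe > B: period and group pull opposite ways; the across-period shift dominates (1170 vs 801 kJ/mol).
H > Xe: period and group pull opposite ways; the down-group shift dominates (1312 vs 1170 kJ/mol).
He > H: both are in period 1; the period trend gives He the larger value.
Tabulated first ionization energy (kJ/mol): H 1312, He 2372, B 801, Xe 1170.
So from highest to lowest: He > H > Xe > B.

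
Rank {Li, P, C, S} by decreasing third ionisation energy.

The third ionization energy removes an electron from the +2 ion. For each element: Li²⁺ is already 1 electron into the core; P²⁺ still has 3 valence electrons; C²⁺ still has 2 valence electrons; S²⁺ still has 4 valence electrons.
Core electrons are held far more tightly than valence electrons, so Li tops the IE_3 order.
Valence configurations: P²⁺ [Ne]3s²3p¹, C²⁺ [He]2s², S²⁺ [Ne]3s²3p².
Approximate IE_3 values (kJ/mol): Li 11815, P 2914, C 4620, S 3357.
So the third ionization energies run P < S < C < Li.

Li, C, S, P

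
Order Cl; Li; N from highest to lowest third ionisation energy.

Li > N > Cl

The third ionization energy removes an electron from the +2 ion. For each element: Cl²⁺ still has 5 valence electrons; Li²⁺ is already 1 electron into the core; N²⁺ still has 3 valence electrons.
Pulling an electron out of a noble-gas core costs far more than removing a remaining valence electron, so Li sits at the high end of IE_3.
Valence configurations: Cl²⁺ [Ne]3s²3p³, N²⁺ [He]2s²2p¹.
The numbers (kJ/mol): Cl 3822, Li 11815, N 4578.
Hence IE_3: Cl < N < Li.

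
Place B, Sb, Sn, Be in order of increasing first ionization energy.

Sn, B, Sb, Be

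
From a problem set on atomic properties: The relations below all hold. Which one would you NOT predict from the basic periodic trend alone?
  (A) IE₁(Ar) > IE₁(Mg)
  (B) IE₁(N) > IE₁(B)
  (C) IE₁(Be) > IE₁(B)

(C)

The general trend: first ionisation energy increases across a period and decreases down a group.
(A) Ar (period 3, group 18) vs Mg (period 3, group 2): the stated order agrees with the simple trend.
(B) N (period 2, group 15) vs B (period 2, group 13): the stated order agrees with the simple trend.
(C) Be (period 2, group 2) vs B (period 2, group 13): the stated order contradicts the simple trend.
The exception is (C): removing B's lone 2p electron is easier than breaking Be's filled 2s².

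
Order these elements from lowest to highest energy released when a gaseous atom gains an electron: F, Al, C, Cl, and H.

H is in period 1, group 1; C is in period 2, group 14; F is in period 2, group 17; Al is in period 3, group 13; Cl is in period 3, group 17.
EA tends to increase across a period and decrease down a group, though the pattern is less regular than for IE or radius.
Here both period and group differ, so the two effects have to be weighed against each other.
H > Al: period and group pull opposite ways; the down-group shift dominates (73 vs 42 kJ/mol).
C > H: period and group pull opposite ways; the across-period shift dominates (122 vs 73 kJ/mol).
F > C: F lies to the right of C in period 2, so the across-period effect alone puts F higher.
Cl > F: this pair runs against the simple trend — see the exception note.
Note the exception: Cl has a higher electron affinity than F, contrary to the simple trend — F's small 2p subshell makes the incoming electron feel strong e⁻–e⁻ repulsion, so Cl actually releases more energy on gaining an electron.
Tabulated electron affinity (kJ/mol): H 73, C 122, F 328, Al 42, Cl 349.
So from lowest to highest: Al < H < C < F < Cl.

Al < H < C < F < Cl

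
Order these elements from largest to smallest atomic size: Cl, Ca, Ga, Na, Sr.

Sr > Ca > Na > Ga > Cl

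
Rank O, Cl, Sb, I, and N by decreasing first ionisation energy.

N > O > Cl > I > Sb

Removing the outermost electron gets harder across a period and easier down a group.
Here both period and group differ, so the two effects have to be weighed against each other.
I > Sb: both are in period 5; the period trend gives I the larger value.
Cl > I: they share group 17; the group trend gives Cl the larger value.
O > Cl: the two effects oppose for this pair; the down-group effect wins (1314 vs 1251 kJ/mol).
N > O: this pair runs against the simple trend — see the exception note.
Note the exception: N has a higher first ionization energy than O, contrary to the simple trend — pairing an electron in O's 2p⁴ costs repulsion energy, so O ionizes more easily than half-filled N (2p³).
For reference (kJ/mol): N 1402, O 1314, Cl 1251, Sb 831, I 1008.
So from highest to lowest: N > O > Cl > I > Sb.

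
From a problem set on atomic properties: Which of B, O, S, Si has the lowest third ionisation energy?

Si

After 2 electrons have been removed, what remains? B²⁺ still has 1 valence electron; O²⁺ still has 4 valence electrons; S²⁺ still has 4 valence electrons; Si²⁺ still has 2 valence electrons.
All are still removing valence electrons, so compare the +2 ions as you would atoms: IE_3 generally rises across a period (higher Z_eff) and falls down a group (larger shell), subject to the usual subshell exceptions.
Valence configurations: B²⁺ [He]2s¹, O²⁺ [He]2s²2p², S²⁺ [Ne]3s²3p², Si²⁺ [Ne]3s².
Tabulated IE_3 (kJ/mol): B 3660, O 5300, S 3357, Si 3232.
So the third ionization energies run Si < S < B < O.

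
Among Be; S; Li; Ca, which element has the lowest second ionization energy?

IE_2 is the cost of taking one more electron from the +1 cation: Be⁺ still has 1 valence electron; S⁺ still has 5 valence electrons; Li⁺ is the bare [He] core; Ca⁺ still has 1 valence electron.
Breaking into a closed-shell core is much more expensive than removing a leftover valence electron — Li has the largest IE_2 here.
Valence configurations: Be⁺ [He]2s¹, S⁺ [Ne]3s²3p³, Ca⁺ [Ar]4s¹.
The numbers (kJ/mol): Be 1757, S 2252, Li 7298, Ca 1145.
Hence IE_2: Ca < Be < S < Li.

Ca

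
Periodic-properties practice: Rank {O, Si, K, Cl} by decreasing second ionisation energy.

O > K > Cl > Si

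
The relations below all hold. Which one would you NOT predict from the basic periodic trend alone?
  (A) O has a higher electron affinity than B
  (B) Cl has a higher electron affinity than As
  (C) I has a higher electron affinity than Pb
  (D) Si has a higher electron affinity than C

(D)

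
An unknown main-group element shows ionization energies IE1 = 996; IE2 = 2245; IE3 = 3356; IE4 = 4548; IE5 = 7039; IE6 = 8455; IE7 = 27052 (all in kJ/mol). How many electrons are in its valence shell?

6

Look for the largest jump between consecutive ionization energies: IE7/IE6 ≈ 3.2, far larger than any earlier ratio.
That jump marks the point where a core electron is being removed. So the atom has 6 valence electrons.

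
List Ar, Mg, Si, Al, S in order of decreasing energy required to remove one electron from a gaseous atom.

First ionization energy rises across a period (greater Z_eff holds electrons more tightly) and falls down a group (valence electrons are farther from the nucleus).
All lie in period 3; the across-period trend (first ionization energy increases left to right) applies, with the exception below.
Note the exception: Mg has a higher first ionization energy than Al, contrary to the simple trend — Al's single 3p electron is easier to remove than one from Mg's filled 3s².
Tabulated first ionization energy (kJ/mol): Mg 738, Al 578, Si 786, S 1000, Ar 1521.
So from highest to lowest: Ar > S > Si > Mg > Al.

Ar > S > Si > Mg > Al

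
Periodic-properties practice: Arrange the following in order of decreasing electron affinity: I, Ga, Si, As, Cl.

Electron affinity generally becomes more exothermic across a period toward the halogens and less exothermic down a group.
Here both period and group differ, so the two effects have to be weighed against each other.
As > Ga: As lies to the right of Ga in period 4, so the across-period effect alone puts As higher.
Si > As: the two effects oppose for this pair; the down-group effect wins (134 vs 78 kJ/mol).
I > Si: period and group pull opposite ways; the across-period shift dominates (295 vs 134 kJ/mol).
Cl > I: Cl sits above I in group 17, so the down-group effect alone puts Cl higher.
Tabulated electron affinity (kJ/mol): Si 134, Cl 349, Ga 29, As 78, I 295.
So from highest to lowest: Cl > I > Si > As > Ga.

Cl, I, Si, As, Ga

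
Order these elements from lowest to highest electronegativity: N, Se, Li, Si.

Li is in period 2, group 1; N is in period 2, group 15; Si is in period 3, group 14; Se is in period 4, group 16.
Smaller atoms with higher effective nuclear charge are more electronegative.
Here both period and group differ, so the two effects have to be weighed against each other.
Si > Li: the two effects oppose for this pair; the across-period effect wins (1.90 vs 0.98).
Se > Si: the two effects oppose for this pair; the across-period effect wins (2.55 vs 1.90).
N > Se: the two effects oppose for this pair; the down-group effect wins (3.04 vs 2.55).
Approximate values (Pauling): Li 0.98, N 3.04, Si 1.90, Se 2.55.
So from lowest to highest: Li < Si < Se < N.

Li < Si < Se < N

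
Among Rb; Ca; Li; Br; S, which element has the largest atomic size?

Li is in period 2, group 1; S is in period 3, group 16; Ca is in period 4, group 2; Br is in period 4, group 17; Rb is in period 5, group 1.
Radius decreases left→right (rising Z_eff, same n) and increases top→bottom (higher n).
Neither a single period nor a single group — weigh both effects.
Br > S: the two effects oppose for this pair; the down-group effect wins (114 vs 103 pm).
Li > Br: period and group pull opposite ways; the across-period shift dominates (133 vs 114 pm).
Ca > Li: period and group pull opposite ways; the down-group shift dominates (171 vs 133 pm).
Rb > Ca: both effects reinforce here, so Rb is clearly the larger of the two.
For reference (pm): Li 133, S 103, Ca 171, Br 114, Rb 210.
The largest atomic size among these belongs to Rb.

Rb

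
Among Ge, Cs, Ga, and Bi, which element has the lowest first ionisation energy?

Ga is in period 4, group 13; Ge is in period 4, group 14; Cs is in period 6, group 1; Bi is in period 6, group 15.
First ionization energy rises across a period (greater Z_eff holds electrons more tightly) and falls down a group (valence electrons are farther from the nucleus).
These span different periods and groups, so the two trends combine.
Ga > Cs: both effects reinforce here, so Ga is clearly the higher of the two.
Bi > Ga: period and group pull opposite ways; the across-period shift dominates (703 vs 579 kJ/mol).
Ge > Bi: the two effects oppose for this pair; the down-group effect wins (762 vs 703 kJ/mol).
Approximate values (kJ/mol): Ga 579, Ge 762, Cs 376, Bi 703.
The lowest first ionisation energy among these belongs to Cs.

Cs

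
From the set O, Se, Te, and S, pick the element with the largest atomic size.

Te

O is in period 2, group 16; S is in period 3, group 16; Se is in period 4, group 16; Te is in period 5, group 16.
Moving right in a period, electrons are added to the same shell under a stronger nuclear pull, so atoms get smaller; moving down, a new shell is opened and atoms get larger.
All are in group 16, so atomic radius increases down the group.
The largest atomic size among these belongs to Te.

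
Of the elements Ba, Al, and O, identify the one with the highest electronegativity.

Smaller atoms with higher effective nuclear charge are more electronegative.
These span different periods and groups, so the two trends combine.
Al > Ba: relative to Ba, both the across-period and down-group shifts push Al's electronegativity up.
O > Al: relative to Al, both the across-period and down-group shifts push O's electronegativity up.
Tabulated electronegativity (Pauling): O 3.44, Al 1.61, Ba 0.89.
The highest electronegativity among these belongs to O.

O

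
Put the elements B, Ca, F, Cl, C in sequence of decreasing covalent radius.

Ca, Cl, B, C, F

Radius decreases left→right (rising Z_eff, same n) and increases top→bottom (higher n).
Neither a single period nor a single group — weigh both effects.
C > F: both are in period 2; the period trend gives C the larger value.
B > C: both are in period 2; the period trend gives B the larger value.
Cl > B: period and group pull opposite ways; the down-group shift dominates (99 vs 85 pm).
Ca > Cl: both effects reinforce here, so Ca is clearly the larger of the two.
Tabulated atomic radius (pm): B 85, C 75, F 64, Cl 99, Ca 171.
So from largest to smallest: Ca > Cl > B > C > F.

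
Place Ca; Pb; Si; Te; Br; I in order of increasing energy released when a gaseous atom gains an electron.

Si is in period 3, group 14; Ca is in period 4, group 2; Br is in period 4, group 17; Te is in period 5, group 16; I is in period 5, group 17; Pb is in period 6, group 14.
Electron affinity generally becomes more exothermic across a period toward the halogens and less exothermic down a group.
Neither a single period nor a single group — weigh both effects.
Pb > Ca: the two effects oppose for this pair; the across-period effect wins (35 vs 2 kJ/mol).
Si > Pb: they share group 14; the group trend gives Si the larger value.
Te > Si: period and group pull opposite ways; the across-period shift dominates (190 vs 134 kJ/mol).
I > Te: I lies to the right of Te in period 5, so the across-period effect alone puts I higher.
Br > I: Br sits above I in group 17, so the down-group effect alone puts Br higher.
Tabulated electron affinity (kJ/mol): Si 134, Ca 2, Br 325, Te 190, I 295, Pb 35.
So from lowest to highest: Ca < Pb < Si < Te < I < Br.

Ca < Pb < Si < Te < I < Br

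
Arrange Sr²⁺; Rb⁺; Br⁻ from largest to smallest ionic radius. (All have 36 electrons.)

Br⁻, Rb⁺, Sr²⁺

All of these have 36 electrons, so size is governed by nuclear charge alone: the more protons, the stronger the pull on the same electron cloud, and the smaller the ion.
Nuclear charges: Sr²⁺ (Z=38), Rb⁺ (Z=37), Br⁻ (Z=35).
Largest to smallest: Br⁻ > Rb⁺ > Sr²⁺.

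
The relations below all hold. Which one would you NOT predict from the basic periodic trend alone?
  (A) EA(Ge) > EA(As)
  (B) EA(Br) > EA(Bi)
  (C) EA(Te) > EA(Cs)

(A)

The general trend: electron affinity increases across a period and decreases down a group.
(A) Ge (period 4, group 14) vs As (period 4, group 15): the stated order contradicts the simple trend.
(B) Br (period 4, group 17) vs Bi (period 6, group 15): the stated order agrees with the simple trend.
(C) Te (period 5, group 16) vs Cs (period 6, group 1): the stated order agrees with the simple trend.
The exception is (A): adding an electron to As's half-filled 4p³ is unfavourable, so Ge (4p²) has the more exothermic EA.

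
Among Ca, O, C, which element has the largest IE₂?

O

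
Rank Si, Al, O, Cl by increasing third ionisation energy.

After 2 electrons have been removed, what remains? Si²⁺ still has 2 valence electrons; Al²⁺ still has 1 valence electron; O²⁺ still has 4 valence electrons; Cl²⁺ still has 5 valence electrons.
All are still removing valence electrons, so compare the +2 ions as you would atoms: IE_3 generally rises across a period (higher Z_eff) and falls down a group (larger shell), subject to the usual subshell exceptions.
Valence configurations: Si²⁺ [Ne]3s², Al²⁺ [Ne]3s¹, O²⁺ [He]2s²2p², Cl²⁺ [Ne]3s²3p³.
Tabulated IE_3 (kJ/mol): Si 3232, Al 2745, O 5300, Cl 3822.
Hence IE_3: Al < Si < Cl < O.

Al, Si, Cl, O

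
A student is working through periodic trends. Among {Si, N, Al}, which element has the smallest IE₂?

Si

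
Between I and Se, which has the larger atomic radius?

I

Atomic radius shrinks across a period as nuclear charge pulls the same shell inward, and grows down a group as new shells are added.
These sit on a diagonal, where the across-period and down-group effects partly cancel.
I > Se: period and group pull opposite ways; the down-group shift dominates (133 vs 116 pm).
Approximate values (pm): Se 116, I 133.
So I has the larger atomic radius (I > Se).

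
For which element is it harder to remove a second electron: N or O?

O

After 1 electron has been removed, what remains? N⁺ still has 4 valence electrons; O⁺ still has 5 valence electrons.
All are still removing valence electrons, so compare the +1 ions as you would atoms: IE_2 generally rises across a period (higher Z_eff) and falls down a group (larger shell), subject to the usual subshell exceptions.
Valence configurations: N⁺ [He]2s²2p², O⁺ [He]2s²2p³.
Tabulated IE_2 (kJ/mol): N 2856, O 3388.
So the second ionization energies run N < O.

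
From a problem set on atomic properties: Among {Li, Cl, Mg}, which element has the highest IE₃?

Li

Consider each +2 ion: Li²⁺ is already 1 electron into the core; Cl²⁺ still has 5 valence electrons; Mg²⁺ is the bare [Ne] core.
Breaking into a closed-shell core is much more expensive than removing a leftover valence electron — Mg and Li have the largest IE_3 here.
Tabulated IE_3 (kJ/mol): Li 11815, Cl 3822, Mg 7733.
Hence IE_3: Cl < Mg < Li.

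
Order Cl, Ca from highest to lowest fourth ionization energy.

Ca > Cl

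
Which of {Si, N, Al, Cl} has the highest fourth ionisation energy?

IE_4 is the cost of taking one more electron from the +3 cation: Si³⁺ still has 1 valence electron; N³⁺ still has 2 valence electrons; Al³⁺ is the bare [Ne] core; Cl³⁺ still has 4 valence electrons.
Breaking into a closed-shell core is much more expensive than removing a leftover valence electron — Al has the largest IE_4 here.
Valence configurations: Si³⁺ [Ne]3s¹, N³⁺ [He]2s², Cl³⁺ [Ne]3s²3p².
Approximate IE_4 values (kJ/mol): Si 4356, N 7475, Al 11577, Cl 5159.
Overall IE_4 order: Si < Cl < N < Al.

Al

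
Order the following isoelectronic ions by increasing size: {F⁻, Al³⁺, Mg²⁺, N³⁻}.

All of these have 10 electrons, so size is governed by nuclear charge alone: the more protons, the stronger the pull on the same electron cloud, and the smaller the ion.
Nuclear charges: Al³⁺ (Z=13), Mg²⁺ (Z=12), F⁻ (Z=9), N³⁻ (Z=7).
Smallest to largest: Al³⁺ < Mg²⁺ < F⁻ < N³⁻.

Al³⁺ < Mg²⁺ < F⁻ < N³⁻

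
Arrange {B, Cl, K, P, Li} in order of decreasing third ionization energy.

Li > K > Cl > B > P

After 2 electrons have been removed, what remains? B²⁺ still has 1 valence electron; Cl²⁺ still has 5 valence electrons; K²⁺ is already 1 electron into the core; P²⁺ still has 3 valence electrons; Li²⁺ is already 1 electron into the core.
Breaking into a closed-shell core is much more expensive than removing a leftover valence electron — K and Li have the largest IE_3 here.
Valence configurations: B²⁺ [He]2s¹, Cl²⁺ [Ne]3s²3p³, P²⁺ [Ne]3s²3p¹.
The numbers (kJ/mol): B 3660, Cl 3822, K 4420, P 2914, Li 11815.
Hence IE_3: P < B < Cl < K < Li.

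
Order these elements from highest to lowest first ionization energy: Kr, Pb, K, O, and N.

N is in period 2, group 15; O is in period 2, group 16; K is in period 4, group 1; Kr is in period 4, group 18; Pb is in period 6, group 14.
Across a period the outer electron is held more tightly (higher IE₁); down a group it sits in a higher shell, more shielded, and comes off more easily.
These span different periods and groups, so the two trends combine.
Pb > K: period and group pull opposite ways; the across-period shift dominates (716 vs 419 kJ/mol).
O > Pb: both effects reinforce here, so O is clearly the higher of the two.
Kr > O: the two effects oppose for this pair; the across-period effect wins (1351 vs 1314 kJ/mol).
N > Kr: the two effects oppose for this pair; the down-group effect wins (1402 vs 1351 kJ/mol).
Note the exception: N has a higher first ionization energy than O, contrary to the simple trend — pairing an electron in O's 2p⁴ costs repulsion energy, so O ionizes more easily than half-filled N (2p³).
For reference (kJ/mol): N 1402, O 1314, K 419, Kr 1351, Pb 716.
So from highest to lowest: N > Kr > O > Pb > K.

N, Kr, O, Pb, K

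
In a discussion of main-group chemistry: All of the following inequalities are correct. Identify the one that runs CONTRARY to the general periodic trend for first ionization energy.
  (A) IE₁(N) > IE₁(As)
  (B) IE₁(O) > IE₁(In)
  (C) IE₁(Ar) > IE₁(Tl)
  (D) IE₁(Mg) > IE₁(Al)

(D)

The general trend: first ionization energy increases across a period and decreases down a group.
(A) N (period 2, group 15) vs As (period 4, group 15): the stated order agrees with the simple trend.
(B) O (period 2, group 16) vs In (period 5, group 13): the stated order agrees with the simple trend.
(C) Ar (period 3, group 18) vs Tl (period 6, group 13): the stated order agrees with the simple trend.
(D) Mg (period 3, group 2) vs Al (period 3, group 13): the stated order contradicts the simple trend.
The exception is (D): Al's single 3p electron is easier to remove than one from Mg's filled 3s².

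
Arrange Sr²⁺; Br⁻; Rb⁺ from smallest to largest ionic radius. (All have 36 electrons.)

All of these have 36 electrons, so size is governed by nuclear charge alone: the more protons, the stronger the pull on the same electron cloud, and the smaller the ion.
Nuclear charges: Sr²⁺ (Z=38), Rb⁺ (Z=37), Br⁻ (Z=35).
Smallest to largest: Sr²⁺ < Rb⁺ < Br⁻.

Sr²⁺ < Rb⁺ < Br⁻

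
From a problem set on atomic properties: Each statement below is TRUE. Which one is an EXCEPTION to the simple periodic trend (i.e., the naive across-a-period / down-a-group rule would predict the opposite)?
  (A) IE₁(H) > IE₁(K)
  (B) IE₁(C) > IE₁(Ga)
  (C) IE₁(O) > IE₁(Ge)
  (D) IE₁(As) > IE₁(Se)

The general trend: first ionisation energy increases across a period and decreases down a group.
(A) H (period 1, group 1) vs K (period 4, group 1): the stated order agrees with the simple trend.
(B) C (period 2, group 14) vs Ga (period 4, group 13): the stated order agrees with the simple trend.
(C) O (period 2, group 16) vs Ge (period 4, group 14): the stated order agrees with the simple trend.
(D) As (period 4, group 15) vs Se (period 4, group 16): the stated order contradicts the simple trend.
The exception is (D): Se (4p⁴) ionizes more easily than half-filled As (4p³).

(D)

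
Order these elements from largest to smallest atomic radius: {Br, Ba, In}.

Ba > In > Br

Br is in period 4, group 17; In is in period 5, group 13; Ba is in period 6, group 2.
Atomic radius shrinks across a period as nuclear charge pulls the same shell inward, and grows down a group as new shells are added.
Neither a single period nor a single group — weigh both effects.
In > Br: relative to Br, both the across-period and down-group shifts push In's atomic radius up.
Ba > In: both effects reinforce here, so Ba is clearly the larger of the two.
Approximate values (pm): Br 114, In 142, Ba 196.
So from largest to smallest: Ba > In > Br.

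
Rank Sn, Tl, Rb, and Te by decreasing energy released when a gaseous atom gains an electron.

Te, Sn, Rb, Tl

Rb is in period 5, group 1; Sn is in period 5, group 14; Te is in period 5, group 16; Tl is in period 6, group 13.
Atoms with high Z_eff and room in the valence shell (especially the halogens) have the most exothermic electron affinities.
Here both period and group differ, so the two effects have to be weighed against each other.
Rb > Tl: period and group pull opposite ways; the down-group shift dominates (47 vs 19 kJ/mol).
Sn > Rb: Sn lies to the right of Rb in period 5, so the across-period effect alone puts Sn higher.
Te > Sn: both are in period 5; the period trend gives Te the larger value.
For reference (kJ/mol): Rb 47, Sn 107, Te 190, Tl 19.
So from highest to lowest: Te > Sn > Rb > Tl.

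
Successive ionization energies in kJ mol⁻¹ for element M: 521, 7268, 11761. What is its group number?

Group 1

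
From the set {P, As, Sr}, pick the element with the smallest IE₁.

Sr

P is in period 3, group 15; As is in period 4, group 15; Sr is in period 5, group 2.
First ionization energy rises across a period (greater Z_eff holds electrons more tightly) and falls down a group (valence electrons are farther from the nucleus).
Here both period and group differ, so the two effects have to be weighed against each other.
As > Sr: both effects reinforce here, so As is clearly the higher of the two.
P > As: P sits above As in group 15, so the down-group effect alone puts P higher.
Tabulated first ionization energy (kJ/mol): P 1012, As 947, Sr 550.
The smallest IE₁ among these belongs to Sr.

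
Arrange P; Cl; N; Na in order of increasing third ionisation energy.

IE_3 is the cost of taking one more electron from the +2 cation: P²⁺ still has 3 valence electrons; Cl²⁺ still has 5 valence electrons; N²⁺ still has 3 valence electrons; Na²⁺ is already 1 electron into the core.
Pulling an electron out of a noble-gas core costs far more than removing a remaining valence electron, so Na sits at the high end of IE_3.
Valence configurations: P²⁺ [Ne]3s²3p¹, Cl²⁺ [Ne]3s²3p³, N²⁺ [He]2s²2p¹.
The numbers (kJ/mol): P 2914, Cl 3822, N 4578, Na 6910.
Putting it together, IE_3: P < Cl < N < Na.

P, Cl, N, Na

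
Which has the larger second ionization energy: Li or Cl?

After 1 electron has been removed, what remains? Li⁺ is the bare [He] core; Cl⁺ still has 6 valence electrons.
Pulling an electron out of a noble-gas core costs far more than removing a remaining valence electron, so Li sits at the high end of IE_2.
Tabulated IE_2 (kJ/mol): Li 7298, Cl 2298.
Putting it together, IE_2: Cl < Li.

Li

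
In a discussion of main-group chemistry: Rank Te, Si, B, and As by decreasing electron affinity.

Te > Si > As > B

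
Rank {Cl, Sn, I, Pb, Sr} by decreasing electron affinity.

Cl is in period 3, group 17; Sr is in period 5, group 2; Sn is in period 5, group 14; I is in period 5, group 17; Pb is in period 6, group 14.
EA tends to increase across a period and decrease down a group, though the pattern is less regular than for IE or radius.
These span different periods and groups, so the two trends combine.
Pb > Sr: the two effects oppose for this pair; the across-period effect wins (35 vs 5 kJ/mol).
Sn > Pb: Sn sits above Pb in group 14, so the down-group effect alone puts Sn higher.
I > Sn: both are in period 5; the period trend gives I the larger value.
Cl > I: they share group 17; the group trend gives Cl the larger value.
For reference (kJ/mol): Cl 349, Sr 5, Sn 107, I 295, Pb 35.
So from highest to lowest: Cl > I > Sn > Pb > Sr.

Cl > I > Sn > Pb > Sr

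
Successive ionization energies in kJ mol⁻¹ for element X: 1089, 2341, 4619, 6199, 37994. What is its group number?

Group 14

Look for the largest jump between consecutive ionization energies: IE5/IE4 ≈ 6.1, far larger than any earlier ratio.
That jump marks the point where a core electron is being removed. So the atom has 4 valence electrons.
A main-group element with 4 valence electrons is in group 14.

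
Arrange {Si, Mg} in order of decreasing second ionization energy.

Si > Mg

Consider each +1 ion: Si⁺ still has 3 valence electrons; Mg⁺ still has 1 valence electron.
All are still removing valence electrons, so compare the +1 ions as you would atoms: IE_2 generally rises across a period (higher Z_eff) and falls down a group (larger shell), subject to the usual subshell exceptions.
Valence configurations: Si⁺ [Ne]3s²3p¹, Mg⁺ [Ne]3s¹.
Approximate IE_2 values (kJ/mol): Si 1577, Mg 1451.
Hence IE_2: Mg < Si.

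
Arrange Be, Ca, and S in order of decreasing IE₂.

IE_2 is the cost of taking one more electron from the +1 cation: Be⁺ still has 1 valence electron; Ca⁺ still has 1 valence electron; S⁺ still has 5 valence electrons.
All are still removing valence electrons, so compare the +1 ions as you would atoms: IE_2 generally rises across a period (higher Z_eff) and falls down a group (larger shell), subject to the usual subshell exceptions.
Valence configurations: Be⁺ [He]2s¹, Ca⁺ [Ar]4s¹, S⁺ [Ne]3s²3p³.
Tabulated IE_2 (kJ/mol): Be 1757, Ca 1145, S 2252.
Putting it together, IE_2: Ca < Be < S.

S, Be, Ca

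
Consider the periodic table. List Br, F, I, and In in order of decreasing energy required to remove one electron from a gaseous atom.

F > Br > I > In

Removing the outermost electron gets harder across a period and easier down a group.
These span different periods and groups, so the two trends combine.
I > In: I lies to the right of In in period 5, so the across-period effect alone puts I higher.
Br > I: they share group 17; the group trend gives Br the larger value.
F > Br: F sits above Br in group 17, so the down-group effect alone puts F higher.
Approximate values (kJ/mol): F 1681, Br 1140, In 558, I 1008.
So from highest to lowest: F > Br > I > In.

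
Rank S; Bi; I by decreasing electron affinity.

I > S > Bi

S is in period 3, group 16; I is in period 5, group 17; Bi is in period 6, group 15.
EA tends to increase across a period and decrease down a group, though the pattern is less regular than for IE or radius.
Neither a single period nor a single group — weigh both effects.
S > Bi: both effects reinforce here, so S is clearly the higher of the two.
I > S: the two effects oppose for this pair; the across-period effect wins (295 vs 200 kJ/mol).
Tabulated electron affinity (kJ/mol): S 200, I 295, Bi 91.
So from highest to lowest: I > S > Bi.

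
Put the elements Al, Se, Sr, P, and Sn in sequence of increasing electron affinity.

Al is in period 3, group 13; P is in period 3, group 15; Se is in period 4, group 16; Sr is in period 5, group 2; Sn is in period 5, group 14.
Atoms with high Z_eff and room in the valence shell (especially the halogens) have the most exothermic electron affinities.
These span different periods and groups, so the two trends combine.
Al > Sr: relative to Sr, both the across-period and down-group shifts push Al's electron affinity up.
P > Al: both are in period 3; the period trend gives P the larger value.
Sn > P: this pair runs against the simple trend — see the exception note.
Se > Sn: relative to Sn, both the across-period and down-group shifts push Se's electron affinity up.
Note the exception: Sn has a higher electron affinity than P, contrary to the simple trend — adding an electron to P's half-filled np³ subshell costs electron-pairing energy.
Approximate values (kJ/mol): Al 42, P 72, Se 195, Sr 5, Sn 107.
So from lowest to highest: Sr < Al < P < Sn < Se.

Sr, Al, P, Sn, Se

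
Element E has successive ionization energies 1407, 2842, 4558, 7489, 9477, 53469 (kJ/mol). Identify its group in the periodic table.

Group 15

Look for the largest jump between consecutive ionization energies: IE6/IE5 ≈ 5.6, far larger than any earlier ratio.
That jump marks the point where a core electron is being removed. So the atom has 5 valence electrons.
A main-group element with 5 valence electrons is in group 15.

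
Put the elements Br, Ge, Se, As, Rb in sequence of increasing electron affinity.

Electron affinity generally becomes more exothermic across a period toward the halogens and less exothermic down a group.
Neither a single period nor a single group — weigh both effects.
As > Rb: relative to Rb, both the across-period and down-group shifts push As's electron affinity up.
Ge > As: this pair runs against the simple trend — see the exception note.
Se > Ge: both are in period 4; the period trend gives Se the larger value.
Br > Se: Br lies to the right of Se in period 4, so the across-period effect alone puts Br higher.
Note the exception: Ge has a higher electron affinity than As, contrary to the simple trend — adding an electron to As's half-filled 4p³ is unfavourable, so Ge (4p²) has the more exothermic EA.
Approximate values (kJ/mol): Ge 119, As 78, Se 195, Br 325, Rb 47.
So from lowest to highest: Rb < As < Ge < Se < Br.

Rb, As, Ge, Se, Br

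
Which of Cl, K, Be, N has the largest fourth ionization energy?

Be

After 3 electrons have been removed, what remains? Cl³⁺ still has 4 valence electrons; K³⁺ is already 2 electrons into the core; Be³⁺ is already 1 electron into the core; N³⁺ still has 2 valence electrons.
Usually core removal costs more than valence removal, but here the competition is close: a tightly held n=2 valence electron can cost more to remove than an n=3 core electron, so the actual values have to decide it.
Valence configurations: Cl³⁺ [Ne]3s²3p², N³⁺ [He]2s².
The numbers (kJ/mol): Cl 5159, K 5877, Be 21007, N 7475.
Hence IE_4: Cl < K < N < Be.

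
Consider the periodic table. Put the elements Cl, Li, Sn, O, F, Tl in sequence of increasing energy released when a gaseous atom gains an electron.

Li is in period 2, group 1; O is in period 2, group 16; F is in period 2, group 17; Cl is in period 3, group 17; Sn is in period 5, group 14; Tl is in period 6, group 13.
Adding an electron releases more energy for atoms nearer the top right (short of the noble gases).
These span different periods and groups, so the two trends combine.
Li > Tl: period and group pull opposite ways; the down-group shift dominates (60 vs 19 kJ/mol).
Sn > Li: period and group pull opposite ways; the across-period shift dominates (107 vs 60 kJ/mol).
O > Sn: relative to Sn, both the across-period and down-group shifts push O's electron affinity up.
F > O: F lies to the right of O in period 2, so the across-period effect alone puts F higher.
Cl > F: this pair runs against the simple trend — see the exception note.
Note the exception: Cl has a higher electron affinity than F, contrary to the simple trend — F's small 2p subshell makes the incoming electron feel strong e⁻–e⁻ repulsion, so Cl actually releases more energy on gaining an electron.
Approximate values (kJ/mol): Li 60, O 141, F 328, Cl 349, Sn 107, Tl 19.
So from lowest to highest: Tl < Li < Sn < O < F < Cl.

Tl, Li, Sn, O, F, Cl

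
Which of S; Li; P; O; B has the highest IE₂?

Li

IE_2 is the cost of taking one more electron from the +1 cation: S⁺ still has 5 valence electrons; Li⁺ is the bare [He] core; P⁺ still has 4 valence electrons; O⁺ still has 5 valence electrons; B⁺ still has 2 valence electrons.
Core electrons are held far more tightly than valence electrons, so Li tops the IE_2 order.
Valence configurations: S⁺ [Ne]3s²3p³, P⁺ [Ne]3s²3p², O⁺ [He]2s²2p³, B⁺ [He]2s².
Tabulated IE_2 (kJ/mol): S 2252, Li 7298, P 1907, O 3388, B 2427.
Hence IE_2: P < S < B < O < Li.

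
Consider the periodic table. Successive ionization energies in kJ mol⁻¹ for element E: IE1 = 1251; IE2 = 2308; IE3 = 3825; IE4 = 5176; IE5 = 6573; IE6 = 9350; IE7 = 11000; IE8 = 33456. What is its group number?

Group 17

Look for the largest jump between consecutive ionization energies: IE8/IE7 ≈ 3.0, far larger than any earlier ratio.
That jump marks the point where a core electron is being removed. So the atom has 7 valence electrons.
A main-group element with 7 valence electrons is in group 17.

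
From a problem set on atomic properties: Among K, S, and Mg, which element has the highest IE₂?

K

The second ionization energy removes an electron from the +1 ion. For each element: K⁺ is the bare [Ar] core; S⁺ still has 5 valence electrons; Mg⁺ still has 1 valence electron.
Pulling an electron out of a noble-gas core costs far more than removing a remaining valence electron, so K sits at the high end of IE_2.
Valence configurations: S⁺ [Ne]3s²3p³, Mg⁺ [Ne]3s¹.
Tabulated IE_2 (kJ/mol): K 3052, S 2252, Mg 1451.
Overall IE_2 order: Mg < S < K.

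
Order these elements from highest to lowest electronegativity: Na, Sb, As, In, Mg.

Na is in period 3, group 1; Mg is in period 3, group 2; As is in period 4, group 15; In is in period 5, group 13; Sb is in period 5, group 15.
Atoms toward the upper right of the periodic table pull bonding electrons most strongly.
Neither a single period nor a single group — weigh both effects.
Mg > Na: Mg lies to the right of Na in period 3, so the across-period effect alone puts Mg higher.
In > Mg: period and group pull opposite ways; the across-period shift dominates (1.78 vs 1.31).
Sb > In: both are in period 5; the period trend gives Sb the larger value.
As > Sb: As sits above Sb in group 15, so the down-group effect alone puts As higher.
Tabulated electronegativity (Pauling): Na 0.93, Mg 1.31, As 2.18, In 1.78, Sb 2.05.
So from highest to lowest: As > Sb > In > Mg > Na.

As, Sb, In, Mg, Na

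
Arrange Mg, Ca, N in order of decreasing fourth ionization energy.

Mg, N, Ca

After 3 electrons have been removed, what remains? Mg³⁺ is already 1 electron into the core; Ca³⁺ is already 1 electron into the core; N³⁺ still has 2 valence electrons.
Usually core removal costs more than valence removal, but here the competition is close: a tightly held n=2 valence electron can cost more to remove than an n=3 core electron, so the actual values have to decide it.
The numbers (kJ/mol): Mg 10543, Ca 6491, N 7475.
Overall IE_4 order: Ca < N < Mg.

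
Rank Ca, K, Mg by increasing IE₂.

Ca < Mg < K

After 1 electron has been removed, what remains? Ca⁺ still has 1 valence electron; K⁺ is the bare [Ar] core; Mg⁺ still has 1 valence electron.
Pulling an electron out of a noble-gas core costs far more than removing a remaining valence electron, so K sits at the high end of IE_2.
Valence configurations: Ca⁺ [Ar]4s¹, Mg⁺ [Ne]3s¹.
Tabulated IE_2 (kJ/mol): Ca 1145, K 3052, Mg 1451.
Overall IE_2 order: Ca < Mg < K.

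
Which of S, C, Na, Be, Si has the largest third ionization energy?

Be

The third ionization energy removes an electron from the +2 ion. For each element: S²⁺ still has 4 valence electrons; C²⁺ still has 2 valence electrons; Na²⁺ is already 1 electron into the core; Be²⁺ is the bare [He] core; Si²⁺ still has 2 valence electrons.
Breaking into a closed-shell core is much more expensive than removing a leftover valence electron — Na and Be have the largest IE_3 here.
Valence configurations: S²⁺ [Ne]3s²3p², C²⁺ [He]2s², Si²⁺ [Ne]3s².
Approximate IE_3 values (kJ/mol): S 3357, C 4620, Na 6910, Be 14849, Si 3232.
Hence IE_3: Si < S < C < Na < Be.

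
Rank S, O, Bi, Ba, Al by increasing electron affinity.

Ba < Al < Bi < O < S

O is in period 2, group 16; Al is in period 3, group 13; S is in period 3, group 16; Ba is in period 6, group 2; Bi is in period 6, group 15.
Adding an electron releases more energy for atoms nearer the top right (short of the noble gases).
Here both period and group differ, so the two effects have to be weighed against each other.
Al > Ba: both effects reinforce here, so Al is clearly the higher of the two.
Bi > Al: the two effects oppose for this pair; the across-period effect wins (91 vs 42 kJ/mol).
O > Bi: relative to Bi, both the across-period and down-group shifts push O's electron affinity up.
S > O: this pair runs against the simple trend — see the exception note.
Note the exception: S has a higher electron affinity than O, contrary to the simple trend — the compact 2p subshell of O repels the added electron more than S's larger 3p does.
For reference (kJ/mol): O 141, Al 42, S 200, Ba 14, Bi 91.
So from lowest to highest: Ba < Al < Bi < O < S.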